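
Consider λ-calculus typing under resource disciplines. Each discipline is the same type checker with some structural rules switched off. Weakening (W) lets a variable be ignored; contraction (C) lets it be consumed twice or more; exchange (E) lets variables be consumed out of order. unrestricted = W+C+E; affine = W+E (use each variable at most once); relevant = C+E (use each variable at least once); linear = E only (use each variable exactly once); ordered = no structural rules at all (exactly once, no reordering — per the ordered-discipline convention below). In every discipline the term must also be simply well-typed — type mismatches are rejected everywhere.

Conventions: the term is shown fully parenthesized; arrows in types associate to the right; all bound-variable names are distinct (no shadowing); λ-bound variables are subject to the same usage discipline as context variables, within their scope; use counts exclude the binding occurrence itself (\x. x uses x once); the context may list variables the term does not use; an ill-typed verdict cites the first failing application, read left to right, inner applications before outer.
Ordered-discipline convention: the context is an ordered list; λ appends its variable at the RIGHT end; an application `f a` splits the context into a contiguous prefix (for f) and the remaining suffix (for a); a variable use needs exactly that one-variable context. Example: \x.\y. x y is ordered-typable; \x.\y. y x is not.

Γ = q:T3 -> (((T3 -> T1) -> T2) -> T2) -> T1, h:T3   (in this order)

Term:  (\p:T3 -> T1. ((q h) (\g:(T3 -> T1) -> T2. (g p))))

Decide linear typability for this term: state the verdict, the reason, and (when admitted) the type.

yes — exactly-once usage across q, h, p, g; term : (T3 -> T1) -> T1
variable uses: q: 1, h: 1, p (λ-bound): 1, g (λ-bound): 1
uses in reading order: q, h, g, p
typing: well-typed at (T3 -> T1) -> T1
across the five disciplines: ordered ✗; linear ✓; affine ✓; relevant ✓; unrestricted ✓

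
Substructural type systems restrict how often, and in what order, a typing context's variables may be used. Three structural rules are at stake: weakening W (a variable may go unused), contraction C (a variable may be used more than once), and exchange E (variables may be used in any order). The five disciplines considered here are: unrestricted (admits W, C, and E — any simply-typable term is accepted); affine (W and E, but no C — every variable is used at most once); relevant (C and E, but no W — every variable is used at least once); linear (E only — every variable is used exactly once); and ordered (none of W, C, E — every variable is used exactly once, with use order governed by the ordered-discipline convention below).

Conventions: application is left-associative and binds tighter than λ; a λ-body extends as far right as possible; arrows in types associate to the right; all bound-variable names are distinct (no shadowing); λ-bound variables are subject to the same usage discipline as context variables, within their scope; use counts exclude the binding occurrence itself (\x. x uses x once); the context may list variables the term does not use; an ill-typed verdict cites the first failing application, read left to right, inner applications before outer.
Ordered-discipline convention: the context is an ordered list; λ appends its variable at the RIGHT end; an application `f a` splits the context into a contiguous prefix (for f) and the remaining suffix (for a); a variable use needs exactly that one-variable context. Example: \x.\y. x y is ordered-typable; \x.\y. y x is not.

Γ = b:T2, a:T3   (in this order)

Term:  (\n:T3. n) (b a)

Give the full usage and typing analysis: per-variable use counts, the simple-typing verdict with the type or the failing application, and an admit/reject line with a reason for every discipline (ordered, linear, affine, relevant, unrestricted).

usage: b ×1, a ×1, n [bound] ×1
use order (left to right): n, b, a
typing: ill-typed: non-function type T2 applied to an argument
ordered: ✗ — fails simple typing
linear: ✗ — a type mismatch blocks all five
affine: ✗ — the type mismatch rejects it
relevant: ✗ — not simply typable
unrestricted: ✗ — fails simple typing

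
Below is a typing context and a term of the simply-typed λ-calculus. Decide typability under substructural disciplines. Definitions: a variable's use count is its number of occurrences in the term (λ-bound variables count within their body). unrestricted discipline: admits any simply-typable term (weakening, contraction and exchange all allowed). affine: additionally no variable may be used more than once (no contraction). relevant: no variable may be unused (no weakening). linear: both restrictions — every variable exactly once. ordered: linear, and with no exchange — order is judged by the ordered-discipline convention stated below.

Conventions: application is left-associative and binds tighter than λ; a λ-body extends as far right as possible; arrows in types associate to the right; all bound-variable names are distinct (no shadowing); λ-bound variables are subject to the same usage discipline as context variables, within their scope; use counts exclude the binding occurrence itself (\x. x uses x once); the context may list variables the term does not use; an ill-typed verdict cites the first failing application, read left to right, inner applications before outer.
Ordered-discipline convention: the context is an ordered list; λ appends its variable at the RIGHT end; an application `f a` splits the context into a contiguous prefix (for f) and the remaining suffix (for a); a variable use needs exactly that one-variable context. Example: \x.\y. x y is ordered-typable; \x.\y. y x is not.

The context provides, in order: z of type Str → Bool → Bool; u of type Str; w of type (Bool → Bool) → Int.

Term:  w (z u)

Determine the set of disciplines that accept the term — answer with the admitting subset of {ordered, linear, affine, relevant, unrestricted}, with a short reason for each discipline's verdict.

admitted by: linear, affine, relevant, unrestricted
counts: z: 1; u: 1; w: 1
use order (left to right): w, z, u
typing: well-typed at Int
ordered: ✗ — no contiguous prefix/suffix split fits w, z, u
linear: ✓ — single use per variable (z, u, w)
affine: ✓ — none of z, u, w used more than once
relevant: ✓ — none of z, u, w goes unused
unrestricted: ✓ — typability at Int is all that's needed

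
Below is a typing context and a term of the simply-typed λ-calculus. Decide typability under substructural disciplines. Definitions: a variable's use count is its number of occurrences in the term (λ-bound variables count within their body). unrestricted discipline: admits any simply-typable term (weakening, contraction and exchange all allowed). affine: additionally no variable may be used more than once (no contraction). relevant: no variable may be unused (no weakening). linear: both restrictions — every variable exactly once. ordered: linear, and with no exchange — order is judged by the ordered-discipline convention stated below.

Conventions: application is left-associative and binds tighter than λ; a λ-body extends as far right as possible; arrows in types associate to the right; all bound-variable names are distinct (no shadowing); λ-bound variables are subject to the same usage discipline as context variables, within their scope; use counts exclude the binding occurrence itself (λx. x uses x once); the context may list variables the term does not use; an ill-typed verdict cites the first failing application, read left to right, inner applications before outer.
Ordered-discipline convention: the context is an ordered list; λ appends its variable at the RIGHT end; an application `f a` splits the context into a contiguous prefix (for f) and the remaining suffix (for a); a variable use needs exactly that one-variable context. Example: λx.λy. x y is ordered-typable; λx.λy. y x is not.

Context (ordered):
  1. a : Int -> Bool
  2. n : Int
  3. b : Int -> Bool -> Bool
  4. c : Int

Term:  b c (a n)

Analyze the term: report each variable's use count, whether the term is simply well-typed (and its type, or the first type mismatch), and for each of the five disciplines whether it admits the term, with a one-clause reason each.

counts: a=1, n=1, b=1, c=1
uses in reading order: b, c, a, n
typing: well-typed at Bool
ordered: ✗ — no ordered split (uses run b, c, a, n)
linear: ✓ — each of a, n, b, c used exactly once
affine: ✓ — none of a, n, b, c used more than once
relevant: ✓ — none of a, n, b, c goes unused
unrestricted: ✓ — type-checks (Bool) and nothing is barred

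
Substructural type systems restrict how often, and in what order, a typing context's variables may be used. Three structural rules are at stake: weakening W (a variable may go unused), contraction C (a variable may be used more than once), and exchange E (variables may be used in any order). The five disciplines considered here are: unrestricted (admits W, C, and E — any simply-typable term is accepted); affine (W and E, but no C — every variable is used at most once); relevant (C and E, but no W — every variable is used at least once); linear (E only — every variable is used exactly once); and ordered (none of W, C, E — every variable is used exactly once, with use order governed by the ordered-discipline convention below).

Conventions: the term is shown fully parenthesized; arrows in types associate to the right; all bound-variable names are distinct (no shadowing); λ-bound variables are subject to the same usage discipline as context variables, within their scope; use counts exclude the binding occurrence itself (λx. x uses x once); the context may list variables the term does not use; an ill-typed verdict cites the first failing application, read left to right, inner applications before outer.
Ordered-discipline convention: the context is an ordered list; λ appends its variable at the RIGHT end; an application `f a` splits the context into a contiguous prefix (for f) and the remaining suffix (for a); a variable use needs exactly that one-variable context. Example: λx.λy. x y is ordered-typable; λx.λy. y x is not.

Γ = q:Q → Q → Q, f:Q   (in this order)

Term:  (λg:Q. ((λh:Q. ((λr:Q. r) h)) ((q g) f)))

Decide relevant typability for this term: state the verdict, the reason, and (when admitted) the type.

yes — none of q, f, g, h, r goes unused; term : Q → Q
usage: q: 1; f: 1; g (λ-bound): 1; h (λ-bound): 1; r (λ-bound): 1
order of uses: r, h, q, g, f
typing: ✓ — Q → Q
across the five disciplines: ordered ✗, linear ✓, affine ✓, relevant ✓, unrestricted ✓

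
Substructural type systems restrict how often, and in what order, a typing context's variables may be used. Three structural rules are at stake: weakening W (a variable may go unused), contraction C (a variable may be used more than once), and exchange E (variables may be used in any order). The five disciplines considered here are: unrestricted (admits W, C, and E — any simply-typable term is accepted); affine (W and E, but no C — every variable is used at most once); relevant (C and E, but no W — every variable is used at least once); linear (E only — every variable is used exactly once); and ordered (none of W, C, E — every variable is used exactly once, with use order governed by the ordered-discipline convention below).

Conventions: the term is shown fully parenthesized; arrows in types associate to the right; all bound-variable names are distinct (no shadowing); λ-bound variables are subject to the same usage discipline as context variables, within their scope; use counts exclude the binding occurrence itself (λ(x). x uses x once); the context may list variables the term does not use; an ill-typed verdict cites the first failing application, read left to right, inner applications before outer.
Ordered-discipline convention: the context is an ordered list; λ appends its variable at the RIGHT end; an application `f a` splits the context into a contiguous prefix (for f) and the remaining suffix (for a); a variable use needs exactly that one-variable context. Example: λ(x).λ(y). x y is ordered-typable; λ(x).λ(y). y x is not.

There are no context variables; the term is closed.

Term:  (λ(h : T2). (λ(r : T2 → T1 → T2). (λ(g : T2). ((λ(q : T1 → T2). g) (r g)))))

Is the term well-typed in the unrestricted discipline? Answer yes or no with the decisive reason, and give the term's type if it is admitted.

yes — type-checks (T2 → (T2 → T1 → T2) → T2 → T2) and nothing is barred; term : T2 → (T2 → T1 → T2) → T2 → T2
variable uses: h (bound)=0, r (bound)=1, g (bound)=2, q (bound)=0
left-to-right use order: g, r, g
typing: the term checks, with type T2 → (T2 → T1 → T2) → T2 → T2
summary: ordered ✗ · linear ✗ · affine ✗ · relevant ✗ · unrestricted ✓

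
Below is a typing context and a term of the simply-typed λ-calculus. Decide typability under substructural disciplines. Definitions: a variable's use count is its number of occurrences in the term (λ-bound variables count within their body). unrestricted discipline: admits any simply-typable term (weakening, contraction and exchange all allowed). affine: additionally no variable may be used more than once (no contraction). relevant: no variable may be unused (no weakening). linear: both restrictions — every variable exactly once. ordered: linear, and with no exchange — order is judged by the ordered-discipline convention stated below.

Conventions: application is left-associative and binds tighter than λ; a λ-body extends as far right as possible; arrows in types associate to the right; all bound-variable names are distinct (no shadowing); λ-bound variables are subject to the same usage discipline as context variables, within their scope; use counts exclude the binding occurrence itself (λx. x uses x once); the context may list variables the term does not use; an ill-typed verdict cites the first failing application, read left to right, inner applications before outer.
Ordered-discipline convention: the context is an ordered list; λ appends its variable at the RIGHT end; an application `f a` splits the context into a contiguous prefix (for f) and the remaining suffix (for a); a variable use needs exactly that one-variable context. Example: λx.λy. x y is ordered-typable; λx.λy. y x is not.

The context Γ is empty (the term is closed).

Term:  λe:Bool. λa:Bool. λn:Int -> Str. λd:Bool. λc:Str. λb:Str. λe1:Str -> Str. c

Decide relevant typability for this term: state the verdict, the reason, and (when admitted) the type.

no — unused: e, a, n, d, b, e1 — weakening required
usage: e (bound)=0, a (bound)=0, n (bound)=0, d (bound)=0, c (bound)=1, b (bound)=0, e1 (bound)=0
left-to-right use order: c
typing: ✓ — Bool -> Bool -> (Int -> Str) -> Bool -> Str -> Str -> (Str -> Str) -> Str
all disciplines: ordered ✗ · linear ✗ · affine ✓ · relevant ✗ · unrestricted ✓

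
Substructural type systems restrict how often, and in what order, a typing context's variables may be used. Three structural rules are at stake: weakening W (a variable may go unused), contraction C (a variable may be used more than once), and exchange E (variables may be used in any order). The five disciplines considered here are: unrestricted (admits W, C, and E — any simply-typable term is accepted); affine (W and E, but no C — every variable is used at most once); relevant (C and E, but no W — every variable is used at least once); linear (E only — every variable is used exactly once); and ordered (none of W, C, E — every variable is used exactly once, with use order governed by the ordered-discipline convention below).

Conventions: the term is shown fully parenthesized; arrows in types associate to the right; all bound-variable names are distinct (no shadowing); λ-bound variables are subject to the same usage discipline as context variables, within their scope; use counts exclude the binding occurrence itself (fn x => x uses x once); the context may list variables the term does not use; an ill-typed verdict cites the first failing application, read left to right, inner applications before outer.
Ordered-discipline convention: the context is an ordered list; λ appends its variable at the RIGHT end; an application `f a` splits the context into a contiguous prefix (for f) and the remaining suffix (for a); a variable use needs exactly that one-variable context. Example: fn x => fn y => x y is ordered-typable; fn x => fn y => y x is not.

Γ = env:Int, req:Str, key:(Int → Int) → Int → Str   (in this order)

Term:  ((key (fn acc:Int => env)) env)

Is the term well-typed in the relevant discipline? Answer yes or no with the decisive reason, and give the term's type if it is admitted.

no — needs weakening: req, acc unused
variable uses: env=2; req=0; key=1; acc [bound]=0
left-to-right use order: key, env, env
typing: well-typed at Str
summary: ordered ✗; linear ✗; affine ✗; relevant ✗; unrestricted ✓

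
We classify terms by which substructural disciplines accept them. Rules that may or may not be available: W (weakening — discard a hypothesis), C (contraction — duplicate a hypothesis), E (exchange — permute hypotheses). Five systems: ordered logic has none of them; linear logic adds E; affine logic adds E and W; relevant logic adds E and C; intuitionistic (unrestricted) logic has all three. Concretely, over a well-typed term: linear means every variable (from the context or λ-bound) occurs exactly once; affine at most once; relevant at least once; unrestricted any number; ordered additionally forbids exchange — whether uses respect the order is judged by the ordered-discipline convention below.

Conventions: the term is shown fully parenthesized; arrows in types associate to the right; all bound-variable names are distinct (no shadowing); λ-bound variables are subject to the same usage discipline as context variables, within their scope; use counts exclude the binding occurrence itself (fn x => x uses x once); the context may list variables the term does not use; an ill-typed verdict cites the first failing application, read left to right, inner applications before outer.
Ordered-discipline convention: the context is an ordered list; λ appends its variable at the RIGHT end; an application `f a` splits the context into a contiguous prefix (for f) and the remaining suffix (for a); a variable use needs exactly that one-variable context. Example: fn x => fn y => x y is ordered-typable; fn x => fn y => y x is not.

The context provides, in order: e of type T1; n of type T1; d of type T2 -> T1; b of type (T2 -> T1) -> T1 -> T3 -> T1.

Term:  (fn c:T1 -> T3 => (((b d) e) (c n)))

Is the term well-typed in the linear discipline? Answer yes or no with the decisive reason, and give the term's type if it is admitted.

yes — single use per variable (e, n, d, b, c); term : (T1 -> T3) -> T1
use counts: e ×1, n ×1, d ×1, b ×1, c (bound) ×1
order of uses: b, d, e, c, n
typing: well-typed — term : (T1 -> T3) -> T1
across the five disciplines: ordered ✗; linear ✓; affine ✓; relevant ✓; unrestricted ✓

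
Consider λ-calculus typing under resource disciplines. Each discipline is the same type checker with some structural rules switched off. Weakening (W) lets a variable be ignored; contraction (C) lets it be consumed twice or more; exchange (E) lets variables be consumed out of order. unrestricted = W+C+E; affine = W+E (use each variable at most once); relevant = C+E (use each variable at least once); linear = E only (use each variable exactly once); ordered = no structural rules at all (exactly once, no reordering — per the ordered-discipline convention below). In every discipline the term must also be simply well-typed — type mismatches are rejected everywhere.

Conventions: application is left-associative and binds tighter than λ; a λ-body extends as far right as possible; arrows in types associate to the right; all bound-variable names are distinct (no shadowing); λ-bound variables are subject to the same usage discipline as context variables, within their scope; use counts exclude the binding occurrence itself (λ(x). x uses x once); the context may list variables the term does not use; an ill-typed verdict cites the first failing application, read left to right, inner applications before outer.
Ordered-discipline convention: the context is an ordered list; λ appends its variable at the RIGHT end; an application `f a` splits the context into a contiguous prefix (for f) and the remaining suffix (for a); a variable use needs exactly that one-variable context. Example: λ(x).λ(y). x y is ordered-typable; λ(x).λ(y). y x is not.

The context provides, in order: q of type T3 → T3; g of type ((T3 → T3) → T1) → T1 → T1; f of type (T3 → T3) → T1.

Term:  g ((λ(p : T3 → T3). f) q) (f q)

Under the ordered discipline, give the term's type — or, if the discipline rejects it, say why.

not well-typed under ordered — repeated use of q ×2, f ×2; p left unused
variable uses: q: 2; g: 1; f: 2; p (λ-bound): 0
left-to-right use order: g, f, q, f, q
typing: well-typed at T1
all disciplines: ordered ✗; linear ✗; affine ✗; relevant ✗; unrestricted ✓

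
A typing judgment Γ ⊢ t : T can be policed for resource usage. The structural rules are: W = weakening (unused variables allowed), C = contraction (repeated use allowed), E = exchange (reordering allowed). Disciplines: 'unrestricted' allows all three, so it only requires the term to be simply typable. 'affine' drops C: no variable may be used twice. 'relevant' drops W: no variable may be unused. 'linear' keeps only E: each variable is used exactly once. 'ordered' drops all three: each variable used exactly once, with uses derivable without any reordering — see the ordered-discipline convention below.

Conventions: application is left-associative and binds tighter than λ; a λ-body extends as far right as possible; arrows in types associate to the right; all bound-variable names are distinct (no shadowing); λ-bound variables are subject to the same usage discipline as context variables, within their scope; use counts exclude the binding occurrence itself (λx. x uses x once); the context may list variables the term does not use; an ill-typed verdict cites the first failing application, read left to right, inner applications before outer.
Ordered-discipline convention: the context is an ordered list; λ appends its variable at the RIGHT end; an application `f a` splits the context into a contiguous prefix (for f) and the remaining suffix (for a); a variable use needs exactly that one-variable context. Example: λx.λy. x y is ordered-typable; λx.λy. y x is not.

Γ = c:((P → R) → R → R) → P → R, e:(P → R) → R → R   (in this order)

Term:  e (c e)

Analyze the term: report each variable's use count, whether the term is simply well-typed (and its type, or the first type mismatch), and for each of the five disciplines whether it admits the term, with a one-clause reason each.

usage: c: 1, e: 2
order of uses: e, c, e
typing: well-typed at R → R
ordered: ✗, needs contraction — e ×2
linear: ✗, needs contraction — e ×2
affine: ✗, needs contraction — e ×2
relevant: ✓, none of c, e goes unused
unrestricted: ✓, well-typed at R → R; no restrictions here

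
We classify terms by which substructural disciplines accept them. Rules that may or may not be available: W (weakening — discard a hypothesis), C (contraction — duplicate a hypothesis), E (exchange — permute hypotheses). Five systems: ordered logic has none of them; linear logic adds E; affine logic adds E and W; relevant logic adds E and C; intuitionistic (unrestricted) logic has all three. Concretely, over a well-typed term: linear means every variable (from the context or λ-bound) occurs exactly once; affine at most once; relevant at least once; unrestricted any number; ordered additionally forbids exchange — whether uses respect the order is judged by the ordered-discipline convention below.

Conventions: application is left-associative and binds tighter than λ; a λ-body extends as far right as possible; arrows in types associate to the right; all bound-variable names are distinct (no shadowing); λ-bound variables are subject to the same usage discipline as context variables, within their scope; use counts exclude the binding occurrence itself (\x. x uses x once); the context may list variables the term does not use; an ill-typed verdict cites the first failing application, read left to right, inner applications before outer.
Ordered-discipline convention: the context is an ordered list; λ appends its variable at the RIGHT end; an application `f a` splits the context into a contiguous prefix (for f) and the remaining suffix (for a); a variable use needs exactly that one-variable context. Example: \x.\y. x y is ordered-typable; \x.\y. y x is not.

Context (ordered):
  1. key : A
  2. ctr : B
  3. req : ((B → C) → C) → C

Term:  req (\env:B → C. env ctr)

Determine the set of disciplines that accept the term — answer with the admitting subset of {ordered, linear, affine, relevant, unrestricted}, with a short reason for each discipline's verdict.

admitting disciplines: affine, unrestricted
usage: key: 0×; ctr: 1×; req: 1×; env (λ-bound): 1×
uses in reading order: req, env, ctr
typing: the term checks, with type C
ordered: ✗, unused: key — weakening required
linear: ✗, unused: key — weakening required
affine: ✓, key, ctr, req, env: no repeats, contraction unneeded
relevant: ✗, unused: key — weakening required
unrestricted: ✓, type-checks (C) and nothing is barred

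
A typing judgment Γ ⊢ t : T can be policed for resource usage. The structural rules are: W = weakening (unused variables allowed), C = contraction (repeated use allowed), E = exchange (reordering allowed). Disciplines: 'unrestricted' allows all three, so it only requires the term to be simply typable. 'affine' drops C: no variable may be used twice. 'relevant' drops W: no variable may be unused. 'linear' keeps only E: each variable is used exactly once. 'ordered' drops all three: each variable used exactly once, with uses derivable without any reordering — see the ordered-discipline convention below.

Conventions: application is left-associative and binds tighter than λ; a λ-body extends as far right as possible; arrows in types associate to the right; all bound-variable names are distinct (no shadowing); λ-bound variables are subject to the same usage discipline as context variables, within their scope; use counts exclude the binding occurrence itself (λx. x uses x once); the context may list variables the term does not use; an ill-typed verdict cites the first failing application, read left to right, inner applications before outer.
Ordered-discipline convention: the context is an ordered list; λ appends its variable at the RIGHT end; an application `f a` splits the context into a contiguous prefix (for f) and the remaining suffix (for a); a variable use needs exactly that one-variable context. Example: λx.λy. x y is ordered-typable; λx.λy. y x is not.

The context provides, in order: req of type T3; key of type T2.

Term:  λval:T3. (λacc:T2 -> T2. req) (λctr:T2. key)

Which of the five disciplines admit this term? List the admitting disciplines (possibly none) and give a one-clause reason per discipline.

admitted by: affine, unrestricted
counts: req ×1; key ×1; val [bound] ×0; acc [bound] ×0; ctr [bound] ×0
uses in reading order: req, key
typing: ✓ — T3 -> T3
ordered ✗ (val, acc, ctr never used (weakening))
linear ✗ (val, acc, ctr never used (weakening))
affine ✓ (no duplicate uses among req, key, val, acc, ctr)
relevant ✗ (val, acc, ctr never used (weakening))
unrestricted ✓ (typability at T3 -> T3 is all that's needed)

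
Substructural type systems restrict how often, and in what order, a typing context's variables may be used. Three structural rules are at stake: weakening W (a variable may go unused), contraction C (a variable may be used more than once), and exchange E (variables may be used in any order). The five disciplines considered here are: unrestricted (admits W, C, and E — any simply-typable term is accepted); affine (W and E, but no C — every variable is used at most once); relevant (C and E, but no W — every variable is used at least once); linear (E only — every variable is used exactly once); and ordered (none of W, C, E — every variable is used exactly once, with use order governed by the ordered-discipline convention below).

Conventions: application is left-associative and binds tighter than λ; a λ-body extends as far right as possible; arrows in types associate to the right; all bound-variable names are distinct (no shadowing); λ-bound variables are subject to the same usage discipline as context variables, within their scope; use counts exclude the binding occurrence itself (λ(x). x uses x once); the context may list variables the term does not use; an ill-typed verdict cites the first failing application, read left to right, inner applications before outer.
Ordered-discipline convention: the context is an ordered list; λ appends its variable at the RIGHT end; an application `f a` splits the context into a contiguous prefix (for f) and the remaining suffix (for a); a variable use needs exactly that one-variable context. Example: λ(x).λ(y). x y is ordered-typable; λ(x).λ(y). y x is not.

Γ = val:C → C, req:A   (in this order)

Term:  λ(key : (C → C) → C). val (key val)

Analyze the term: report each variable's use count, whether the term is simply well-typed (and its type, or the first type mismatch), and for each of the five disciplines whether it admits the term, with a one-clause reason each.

use counts: val=2; req=0; key [bound]=1
uses in reading order: val, key, val
typing: well-typed at ((C → C) → C) → C
ordered ✗ (val ×2 used more than once (contraction); req left unused)
linear ✗ (val ×2 used more than once (contraction); req left unused)
affine ✗ (val ×2 used more than once (contraction))
relevant ✗ (req left unused)
unrestricted ✓ (type-checks (((C → C) → C) → C) and nothing is barred)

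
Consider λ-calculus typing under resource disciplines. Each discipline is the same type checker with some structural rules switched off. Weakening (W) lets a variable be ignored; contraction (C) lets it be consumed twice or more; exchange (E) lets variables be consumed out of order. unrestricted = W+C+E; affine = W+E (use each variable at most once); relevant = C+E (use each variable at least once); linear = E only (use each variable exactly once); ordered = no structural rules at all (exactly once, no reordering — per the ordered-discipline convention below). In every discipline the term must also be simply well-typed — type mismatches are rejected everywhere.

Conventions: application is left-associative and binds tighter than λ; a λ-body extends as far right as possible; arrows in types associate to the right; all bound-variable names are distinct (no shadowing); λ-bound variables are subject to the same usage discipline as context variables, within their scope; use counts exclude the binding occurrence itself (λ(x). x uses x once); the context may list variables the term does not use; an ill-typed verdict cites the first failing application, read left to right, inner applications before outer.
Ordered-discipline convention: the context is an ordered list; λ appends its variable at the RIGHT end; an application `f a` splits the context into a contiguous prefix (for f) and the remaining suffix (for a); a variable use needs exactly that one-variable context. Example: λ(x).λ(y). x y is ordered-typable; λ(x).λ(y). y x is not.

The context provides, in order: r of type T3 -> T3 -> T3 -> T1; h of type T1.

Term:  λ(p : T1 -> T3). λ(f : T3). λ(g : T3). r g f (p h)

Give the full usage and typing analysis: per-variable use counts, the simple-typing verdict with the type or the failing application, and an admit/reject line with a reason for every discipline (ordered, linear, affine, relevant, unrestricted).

usage: r: 1×; h: 1×; p (λ-bound): 1×; f (λ-bound): 1×; g (λ-bound): 1×
left-to-right use order: r, g, f, p, h
typing: ✓ — (T1 -> T3) -> T3 -> T3 -> T1
ordered: ✗ — use order r, g, f, p, h needs exchange
linear: ✓ — exactly-once usage across r, h, p, f, g
affine: ✓ — at most one use each (r, h, p, f, g)
relevant: ✓ — r, h, p, f, g: all used, weakening unneeded
unrestricted: ✓ — simply typable at (T1 -> T3) -> T3 -> T3 -> T1; W, C, E all held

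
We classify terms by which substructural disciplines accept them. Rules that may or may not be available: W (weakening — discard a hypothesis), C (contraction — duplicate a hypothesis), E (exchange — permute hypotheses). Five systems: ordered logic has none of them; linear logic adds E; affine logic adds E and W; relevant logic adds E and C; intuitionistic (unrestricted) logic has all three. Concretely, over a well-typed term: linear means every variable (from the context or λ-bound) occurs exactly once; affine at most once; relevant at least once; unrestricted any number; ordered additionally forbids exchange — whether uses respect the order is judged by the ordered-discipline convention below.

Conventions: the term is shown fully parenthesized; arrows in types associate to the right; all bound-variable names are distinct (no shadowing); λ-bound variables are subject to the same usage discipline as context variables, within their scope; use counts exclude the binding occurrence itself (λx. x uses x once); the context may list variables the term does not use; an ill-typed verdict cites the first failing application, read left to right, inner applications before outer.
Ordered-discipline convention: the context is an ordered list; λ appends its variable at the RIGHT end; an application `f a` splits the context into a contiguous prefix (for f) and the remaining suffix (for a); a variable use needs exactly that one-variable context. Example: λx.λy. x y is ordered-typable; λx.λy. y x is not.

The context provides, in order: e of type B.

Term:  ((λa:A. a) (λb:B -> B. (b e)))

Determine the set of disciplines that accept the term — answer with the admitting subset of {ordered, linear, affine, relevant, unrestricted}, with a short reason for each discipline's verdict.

accepted by: none
use counts: e: 1, a (bound): 1, b (bound): 1
uses in reading order: a, b, e
typing: ill-typed: a function awaiting A gets (B -> B) -> B
ordered: ✗, the type mismatch rejects it
linear: ✗, not simply typable
affine: ✗, fails simple typing
relevant: ✗, a type mismatch blocks all five
unrestricted: ✗, the type mismatch rejects it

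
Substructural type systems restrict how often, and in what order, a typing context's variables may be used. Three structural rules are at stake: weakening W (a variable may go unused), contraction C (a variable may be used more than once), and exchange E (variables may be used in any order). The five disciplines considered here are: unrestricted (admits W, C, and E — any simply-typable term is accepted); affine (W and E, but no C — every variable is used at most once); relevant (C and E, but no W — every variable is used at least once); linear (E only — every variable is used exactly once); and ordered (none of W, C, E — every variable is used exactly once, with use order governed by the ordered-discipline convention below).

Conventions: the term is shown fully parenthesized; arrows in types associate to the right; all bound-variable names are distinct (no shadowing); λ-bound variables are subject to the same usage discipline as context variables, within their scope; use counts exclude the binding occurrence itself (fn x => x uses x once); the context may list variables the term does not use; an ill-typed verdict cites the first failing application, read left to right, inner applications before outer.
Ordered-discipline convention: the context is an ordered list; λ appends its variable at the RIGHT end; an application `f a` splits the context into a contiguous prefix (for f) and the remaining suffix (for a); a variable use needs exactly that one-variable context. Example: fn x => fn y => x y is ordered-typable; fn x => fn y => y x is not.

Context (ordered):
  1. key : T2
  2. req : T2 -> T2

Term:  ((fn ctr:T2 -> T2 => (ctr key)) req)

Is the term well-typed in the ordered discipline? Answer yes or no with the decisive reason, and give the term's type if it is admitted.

no — use order ctr, key, req needs exchange
use counts: key=1; req=1; ctr (λ-bound)=1
use order (left to right): ctr, key, req
typing: well-typed at T2
summary: ordered ✗ · linear ✓ · affine ✓ · relevant ✓ · unrestricted ✓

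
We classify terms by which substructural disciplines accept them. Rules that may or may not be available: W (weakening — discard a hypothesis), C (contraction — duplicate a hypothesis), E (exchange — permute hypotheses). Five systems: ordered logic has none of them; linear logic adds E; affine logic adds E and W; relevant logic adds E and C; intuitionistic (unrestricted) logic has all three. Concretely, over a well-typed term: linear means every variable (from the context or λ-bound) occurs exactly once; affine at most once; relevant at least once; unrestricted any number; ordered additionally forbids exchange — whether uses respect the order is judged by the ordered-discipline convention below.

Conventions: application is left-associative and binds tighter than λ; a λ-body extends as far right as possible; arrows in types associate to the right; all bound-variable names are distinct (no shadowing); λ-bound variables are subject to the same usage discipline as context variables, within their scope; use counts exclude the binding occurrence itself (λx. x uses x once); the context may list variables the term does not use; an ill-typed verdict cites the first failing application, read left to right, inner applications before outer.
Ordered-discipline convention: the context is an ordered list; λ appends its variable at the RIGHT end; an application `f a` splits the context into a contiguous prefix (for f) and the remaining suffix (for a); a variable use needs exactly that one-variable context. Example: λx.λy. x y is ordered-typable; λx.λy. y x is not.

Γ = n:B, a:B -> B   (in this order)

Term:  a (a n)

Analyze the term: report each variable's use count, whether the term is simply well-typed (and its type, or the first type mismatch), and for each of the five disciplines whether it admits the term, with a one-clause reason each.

variable uses: n ×1; a ×2
left-to-right use order: a, a, n
typing: well-typed — term : B
ordered ✗ (uses contraction: a ×2)
linear ✗ (uses contraction: a ×2)
affine ✗ (uses contraction: a ×2)
relevant ✓ (n, a: all used, weakening unneeded)
unrestricted ✓ (type-checks (B) and nothing is barred)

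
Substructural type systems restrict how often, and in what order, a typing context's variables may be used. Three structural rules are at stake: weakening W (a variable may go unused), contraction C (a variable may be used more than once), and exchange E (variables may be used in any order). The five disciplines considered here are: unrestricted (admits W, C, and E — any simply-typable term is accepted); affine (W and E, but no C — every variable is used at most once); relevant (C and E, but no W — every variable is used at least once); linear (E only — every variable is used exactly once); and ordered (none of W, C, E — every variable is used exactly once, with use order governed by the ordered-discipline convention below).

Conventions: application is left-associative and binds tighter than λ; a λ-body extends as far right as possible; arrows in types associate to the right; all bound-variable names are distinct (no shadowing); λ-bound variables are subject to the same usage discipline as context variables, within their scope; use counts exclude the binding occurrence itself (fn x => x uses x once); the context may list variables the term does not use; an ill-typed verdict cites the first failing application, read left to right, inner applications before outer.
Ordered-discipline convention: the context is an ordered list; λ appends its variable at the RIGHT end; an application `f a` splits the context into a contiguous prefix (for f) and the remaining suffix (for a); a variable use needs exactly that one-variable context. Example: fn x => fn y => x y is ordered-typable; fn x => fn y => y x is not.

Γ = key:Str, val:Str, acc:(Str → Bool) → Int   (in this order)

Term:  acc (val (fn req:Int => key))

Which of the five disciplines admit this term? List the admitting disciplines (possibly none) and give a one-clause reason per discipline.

admitted by: none
variable uses: key=1, val=1, acc=1, req [bound]=0
use order (left to right): acc, val, key
typing: ill-typed: non-function type Str applied to an argument
ordered: ✗ — fails simple typing
linear: ✗ — a type mismatch blocks all five
affine: ✗ — the type mismatch rejects it
relevant: ✗ — not simply typable
unrestricted: ✗ — fails simple typing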